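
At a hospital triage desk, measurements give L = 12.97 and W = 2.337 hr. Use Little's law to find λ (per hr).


λ = L/W = 12.97/2.337 = 5.5499 /hr

Final: 5.5499 /hr


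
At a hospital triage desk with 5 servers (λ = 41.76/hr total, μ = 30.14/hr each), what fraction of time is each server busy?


ρ = λ/(cμ) = 41.76/(5·30.14) = 41.76/150.70 = 0.2771

Final: 0.2771


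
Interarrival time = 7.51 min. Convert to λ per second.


λ = 1/(interarrival time) in consistent units.
1 second = 0.0166667 min, so λ = 0.0166667/7.51 = 0.002219 per second

Final: 0.002219 /sec


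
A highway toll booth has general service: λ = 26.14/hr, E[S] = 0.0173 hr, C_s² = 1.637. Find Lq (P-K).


ρ = λ·E[S] = 26.14·0.0173 = 0.4522
Lq = ρ²(1+C_s²)/(2(1−ρ)) = 0.2045·(1+1.637)/(2·0.5478)
= 0.2045·2.6370/1.0956 = 0.49224

Final: 0.49224


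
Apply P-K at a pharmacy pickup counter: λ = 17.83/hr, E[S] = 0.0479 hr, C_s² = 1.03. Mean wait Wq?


ρ = λ·E[S] = 17.83·0.0479 = 0.8541
E[S²] = E[S]²(1+C_s²) = 0.0479²·(1+1.03) = 0.004658
Wq = λ·E[S²]/(2(1−ρ)) = 17.83·0.004658/(2·0.1459) = 0.28451 hr

Final: 0.28451 hr


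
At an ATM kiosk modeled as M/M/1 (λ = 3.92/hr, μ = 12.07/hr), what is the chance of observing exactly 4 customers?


ρ = 3.92/12.07 = 0.3248
P_n = (1−ρ)·ρ^n = (1 − 0.3248)·0.3248^4 = 0.6752·0.011125 = 0.007512

Final: 0.007512


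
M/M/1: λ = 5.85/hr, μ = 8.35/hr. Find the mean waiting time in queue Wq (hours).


ρ = 5.85/8.35 = 0.7006
Wq = ρ/(μ−λ) = 0.7006/(8.35 − 5.85) = 0.7006/2.50 = 0.2802 hr

Final: 0.2802 hr


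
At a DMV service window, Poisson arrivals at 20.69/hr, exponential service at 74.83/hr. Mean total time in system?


W = 1/(μ−λ) = 1/(74.83 − 20.69) = 1/54.14 = 0.01847 hr

Final: 0.01847 hr


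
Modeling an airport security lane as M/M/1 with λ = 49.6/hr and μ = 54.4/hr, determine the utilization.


ρ = λ/μ = 49.6/54.4 = 0.9118

Final: 0.9118


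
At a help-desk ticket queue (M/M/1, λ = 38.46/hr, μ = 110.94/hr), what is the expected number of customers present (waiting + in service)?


ρ = λ/μ = 38.46/110.94 = 0.3467
L = ρ/(1−ρ) = 0.3467/(1 − 0.3467) = 0.3467/0.6533 = 0.5306

Final: 0.5306


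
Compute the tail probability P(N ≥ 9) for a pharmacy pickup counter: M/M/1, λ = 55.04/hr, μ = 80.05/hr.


ρ = 55.04/80.05 = 0.6876
P(N ≥ n) = ρ^n = 0.6876^9 = 0.034344

Final: 0.034344


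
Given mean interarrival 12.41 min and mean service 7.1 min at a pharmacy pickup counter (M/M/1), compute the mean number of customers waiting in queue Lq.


λ = 60/12.41 = 4.8348 /hr
μ = 60/7.1 = 8.4507 /hr
ρ = λ/μ = 4.8348/8.4507 = 0.5721
Lq = ρ²/(1−ρ) = 0.3273/0.4279 = 0.7650

Final: 0.7650


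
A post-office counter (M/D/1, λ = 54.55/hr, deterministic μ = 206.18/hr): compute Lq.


ρ = 54.55/206.18 = 0.2646
M/D/1: Lq = ρ²/(2(1−ρ)) = 0.07000/(2·0.7354) = 0.04759

Final: 0.04759


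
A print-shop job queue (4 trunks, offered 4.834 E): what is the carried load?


B(4,4.834) = 0.384997 (Erlang-B)
Carried load = a(1 − B) = 4.834·(1 − 0.384997) = 4.834·0.615003 = 2.9729 E

Final: 2.9729 Erlangs


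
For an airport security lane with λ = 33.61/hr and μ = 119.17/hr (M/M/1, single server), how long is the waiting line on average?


ρ = 33.61/119.17 = 0.2820
Lq = ρ²/(1−ρ) = 0.07954/0.7180 = 0.1108

Final: 0.1108


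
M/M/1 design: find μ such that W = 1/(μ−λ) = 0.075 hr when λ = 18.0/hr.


W = 1/(μ−λ) ⇒ μ − λ = 1/W = 1/0.075 = 13.3333
μ = λ + 1/W = 18.0 + 13.3333 = 31.3333 per hr

Final: 31.3333 /hr


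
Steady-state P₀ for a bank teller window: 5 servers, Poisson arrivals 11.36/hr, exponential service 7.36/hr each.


a = λ/μ = 11.36/7.36 = 1.5435; ρ = a/c = 0.3087
Σ_{k=0}^{4} a^k/k! (terms k=0..4) = 1.00000 + 1.54348 + 1.19116 + 0.61284 + 0.23648 = 4.58396
Tail: a^5/(5!(1−ρ)) = 8.75997/(120·0.6913) = 0.10560
P₀ = 1/(4.58396 + 0.10560) = 1/4.68956 = 0.213240

Final: 0.213240


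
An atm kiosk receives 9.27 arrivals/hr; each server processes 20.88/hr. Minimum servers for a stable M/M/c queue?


Stability requires cμ > λ ⇔ c > λ/μ.
λ/μ = 9.27/20.88 = 0.4440
Minimum integer c = ⌊0.4440⌋ + 1 = 1
Check: 1·20.88 = 20.88 > 9.27, while 0·20.88 = 0.00 ≤ 9.27

Final: 1 servers


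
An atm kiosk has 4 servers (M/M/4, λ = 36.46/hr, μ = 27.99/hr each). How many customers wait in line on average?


a = λ/μ = 1.3026; ρ = a/4 = 0.3257
P₀ = 0.270470
Lq = P₀·a^c·ρ / (c!·(1−ρ)²) = 0.270470·2.87909·0.3257/(24·0.45475)
= 0.02324

Final: 0.02324


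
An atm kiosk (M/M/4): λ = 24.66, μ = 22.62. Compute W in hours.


a = 1.0902; ρ = 0.2725; P₀ = 0.335425
Lq = P₀·a^c·ρ/(c!(1−ρ)²) = 0.01017
Wq = Lq/λ = 0.01017/24.66 = 0.0004123 hr
W = Wq + 1/μ = 0.0004123 + 0.04421 = 0.04462 hr

Final: 0.04462 hr


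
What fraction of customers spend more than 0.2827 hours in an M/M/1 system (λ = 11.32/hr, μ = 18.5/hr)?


W ~ Exponential(μ−λ) for M/M/1.
μ − λ = 18.5 − 11.32 = 7.1800
P(W > t) = e^{−(μ−λ)t} = e^{−2.0298} = 0.131364

Final: 0.131364


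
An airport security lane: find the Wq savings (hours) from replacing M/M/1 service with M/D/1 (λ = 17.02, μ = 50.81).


ρ = 17.02/50.81 = 0.3350
Wq(M/M/1) = ρ/(μ−λ) = 0.3350/33.79 = 0.009913 hr
Wq(M/D/1) = ρ/(2(μ−λ)) = 0.004957 hr
Savings = 0.009913 − 0.004957 = 0.004957 hr

Final: 0.004957 hr


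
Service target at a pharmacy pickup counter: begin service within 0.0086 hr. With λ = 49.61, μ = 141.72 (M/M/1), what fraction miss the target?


ρ = 49.61/141.72 = 0.3501
P(Wq > t) = ρ·e^{−(μ−λ)t} = 0.3501·e^{−0.7921}
= 0.3501·0.452872 = 0.158531

Final: 0.158531


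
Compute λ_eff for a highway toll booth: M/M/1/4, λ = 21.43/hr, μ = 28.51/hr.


ρ = 0.7517; P_K = (1−ρ)ρ^4/(1−ρ^5) = 0.104303
λ_eff = λ(1 − P_K) = 21.43·(1 − 0.104303) = 21.43·0.895697 = 19.1948 /hr

Final: 19.1948 /hr


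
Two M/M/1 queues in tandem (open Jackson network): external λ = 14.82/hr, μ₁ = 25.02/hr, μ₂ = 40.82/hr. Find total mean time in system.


Each node sees arrival rate λ = 14.82/hr (tandem ⇒ throughput preserved).
W₁ = 1/(μ₁−λ) = 1/(25.02−14.82) = 0.09804 hr
W₂ = 1/(μ₂−λ) = 1/(40.82−14.82) = 0.03846 hr
W_total = W₁ + W₂ = 0.09804 + 0.03846 = 0.13650 hr

Final: 0.13650 hr


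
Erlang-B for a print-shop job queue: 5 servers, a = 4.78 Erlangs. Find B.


B(c,a) = (a^c/c!) / Σ_{k=0}^{c} a^k/k!
a^5/5! = 20.794967
Σ terms (k=0..5): 1.00000 + 4.78000 + 11.42420 + 18.20256 + 21.75206 + 20.79497 = 77.953783
B = 20.794967/77.953783 = 0.266760

Final: 0.266760


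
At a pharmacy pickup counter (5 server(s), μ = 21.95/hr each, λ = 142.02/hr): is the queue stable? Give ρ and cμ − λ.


Total capacity cμ = 5·21.95 = 109.75/hr
ρ = λ/(cμ) = 142.02/109.75 = 1.2940
Stable ⇔ ρ < 1: NO
Spare capacity = cμ − λ = 109.75 − 142.02 = -32.27/hr

Final: ρ = 1.2940; unstable; margin = -32.27/hr


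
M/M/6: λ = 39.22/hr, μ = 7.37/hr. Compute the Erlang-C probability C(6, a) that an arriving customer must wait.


a = λ/μ = 5.3216; ρ = a/6 = 0.8869
P₀ = 0.002541 (from M/M/c formula)
C(c,a) = [a^c/(c!(1−ρ))]·P₀ = [22711.22756/(720·0.1131)]·0.002541
= 278.96958·0.002541 = 0.708858

Final: 0.708858


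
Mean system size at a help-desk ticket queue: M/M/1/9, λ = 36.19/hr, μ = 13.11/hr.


ρ = 36.19/13.11 = 2.7605
L = ρ[1 − (K+1)ρ^K + Kρ^(K+1)] / [(1−ρ)(1−ρ^(K+1))]
Numerator: 2.7605·(1 − 10·9308.356818 + 9·25695.608942) = 381438.493228
Denominator: (-1.7605)·(-25694.608942) = 45235.055254
L = 381438.493228/45235.055254 = 8.4324

Final: 8.4324


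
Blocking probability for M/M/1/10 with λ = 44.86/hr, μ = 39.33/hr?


ρ = λ/μ = 44.86/39.33 = 1.1406
P_K = (1−ρ)ρ^K/(1−ρ^(K+1)) = (-0.1406·3.726947)/(1 − 4.250975)
= -0.524028/-3.250975 = 0.161191

Final: 0.161191


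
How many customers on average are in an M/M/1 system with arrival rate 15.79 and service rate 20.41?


ρ = λ/μ = 15.79/20.41 = 0.7736
L = ρ/(1−ρ) = 0.7736/(1 − 0.7736) = 0.7736/0.2264 = 3.4177

Final: 3.4177


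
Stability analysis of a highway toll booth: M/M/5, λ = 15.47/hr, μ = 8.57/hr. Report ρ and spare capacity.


Total capacity cμ = 5·8.57 = 42.85/hr
ρ = λ/(cμ) = 15.47/42.85 = 0.3610
Stable ⇔ ρ < 1: YES
Spare capacity = cμ − λ = 42.85 − 15.47 = 27.38/hr

Final: ρ = 0.3610; stable; margin = 27.38/hr


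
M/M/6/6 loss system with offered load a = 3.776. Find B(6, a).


B(c,a) = (a^c/c!) / Σ_{k=0}^{c} a^k/k!
a^6/6! = 4.025867
Σ terms (k=0..6): 1.00000 + 3.77600 + 7.12909 + 8.97315 + 8.47065 + 6.39703 + 4.02587 = 39.771784
B = 4.025867/39.771784 = 0.101224

Final: 0.101224


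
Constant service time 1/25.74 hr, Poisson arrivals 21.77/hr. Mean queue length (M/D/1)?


ρ = 21.77/25.74 = 0.8458
M/D/1: Lq = ρ²/(2(1−ρ)) = 0.7153/(2·0.1542) = 2.31893

Final: 2.31893


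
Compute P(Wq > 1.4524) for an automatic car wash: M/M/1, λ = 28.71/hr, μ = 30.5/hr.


ρ = 28.71/30.5 = 0.9413
P(Wq > t) = ρ·e^{−(μ−λ)t} = 0.9413·e^{−2.5998}
= 0.9413·0.074289 = 0.069929

Final: 0.069929


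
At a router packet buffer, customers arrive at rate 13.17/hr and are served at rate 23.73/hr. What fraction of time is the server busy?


ρ = λ/μ = 13.17/23.73 = 0.5550

Final: 0.5550


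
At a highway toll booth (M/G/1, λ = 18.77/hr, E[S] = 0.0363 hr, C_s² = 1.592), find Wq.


ρ = λ·E[S] = 18.77·0.0363 = 0.6814
E[S²] = E[S]²(1+C_s²) = 0.0363²·(1+1.592) = 0.003415
Wq = λ·E[S²]/(2(1−ρ)) = 18.77·0.003415/(2·0.3186) = 0.10059 hr

Final: 0.10059 hr


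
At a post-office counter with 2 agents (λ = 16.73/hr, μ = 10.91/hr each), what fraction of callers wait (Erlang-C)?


a = λ/μ = 1.5335; ρ = a/2 = 0.7667
P₀ = 0.132036 (from M/M/c formula)
C(c,a) = [a^c/(c!(1−ρ))]·P₀ = [2.35149/(2·0.2333)]·0.132036
= 5.04022·0.132036 = 0.665492

Final: 0.665492


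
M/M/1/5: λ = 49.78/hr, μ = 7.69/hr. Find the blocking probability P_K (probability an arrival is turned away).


ρ = λ/μ = 49.78/7.69 = 6.4733
P_K = (1−ρ)ρ^K/(1−ρ^(K+1)) = (-5.4733·11366.918924)/(1 − 73581.953713)
= -62215.034788/-73580.953713 = 0.845532

Final: 0.845532


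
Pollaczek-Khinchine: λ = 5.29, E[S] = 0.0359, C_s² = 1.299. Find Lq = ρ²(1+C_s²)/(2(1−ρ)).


ρ = λ·E[S] = 5.29·0.0359 = 0.1899
Lq = ρ²(1+C_s²)/(2(1−ρ)) = 0.03607·(1+1.299)/(2·0.8101)
= 0.03607·2.2990/1.6202 = 0.05118

Final: 0.05118


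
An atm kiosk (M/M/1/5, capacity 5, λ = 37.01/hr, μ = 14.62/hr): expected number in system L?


ρ = 37.01/14.62 = 2.5315
L = ρ[1 − (K+1)ρ^K + Kρ^(K+1)] / [(1−ρ)(1−ρ^(K+1))]
Numerator: 2.5315·(1 − 6·103.958155 + 5·263.166300) = 1754.513406
Denominator: (-1.5315)·(-262.166300) = 401.498185
L = 1754.513406/401.498185 = 4.3699

Final: 4.3699


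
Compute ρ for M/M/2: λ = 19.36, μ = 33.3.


ρ = λ/(cμ) = 19.36/(2·33.3) = 19.36/66.60 = 0.2907

Final: 0.2907


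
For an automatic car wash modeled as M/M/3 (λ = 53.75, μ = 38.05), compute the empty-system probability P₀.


a = λ/μ = 53.75/38.05 = 1.4126; ρ = a/c = 0.4709
Σ_{k=0}^{2} a^k/k! (terms k=0..2) = 1.00000 + 1.41261 + 0.99774 = 3.41036
Tail: a^3/(3!(1−ρ)) = 2.81885/(6·0.5291) = 0.88789
P₀ = 1/(3.41036 + 0.88789) = 1/4.29825 = 0.232653

Final: 0.232653


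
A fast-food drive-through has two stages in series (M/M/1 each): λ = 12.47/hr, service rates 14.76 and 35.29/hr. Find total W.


Each node sees arrival rate λ = 12.47/hr (tandem ⇒ throughput preserved).
W₁ = 1/(μ₁−λ) = 1/(14.76−12.47) = 0.43668 hr
W₂ = 1/(μ₂−λ) = 1/(35.29−12.47) = 0.04382 hr
W_total = W₁ + W₂ = 0.43668 + 0.04382 = 0.48050 hr

Final: 0.48050 hr


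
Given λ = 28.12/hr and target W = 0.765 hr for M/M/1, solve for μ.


W = 1/(μ−λ) ⇒ μ − λ = 1/W = 1/0.765 = 1.3072
μ = λ + 1/W = 28.12 + 1.3072 = 29.4272 per hr

Final: 29.4272 /hr


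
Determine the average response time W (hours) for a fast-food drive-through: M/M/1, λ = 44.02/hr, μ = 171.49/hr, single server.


W = 1/(μ−λ) = 1/(171.49 − 44.02) = 1/127.47 = 0.007845 hr

Final: 0.007845 hr


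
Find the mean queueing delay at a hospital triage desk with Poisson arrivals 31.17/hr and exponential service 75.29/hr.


ρ = 31.17/75.29 = 0.4140
Wq = ρ/(μ−λ) = 0.4140/(75.29 − 31.17) = 0.4140/44.12 = 0.009383 hr

Final: 0.009383 hr


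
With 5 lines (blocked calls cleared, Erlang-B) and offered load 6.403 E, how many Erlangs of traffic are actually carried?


B(5,6.403) = 0.387626 (Erlang-B)
Carried load = a(1 − B) = 6.403·(1 − 0.387626) = 6.403·0.612374 = 3.9210 E

Final: 3.9210 Erlangs


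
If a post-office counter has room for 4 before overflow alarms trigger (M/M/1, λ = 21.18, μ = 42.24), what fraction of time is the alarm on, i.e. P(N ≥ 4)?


ρ = 21.18/42.24 = 0.5014
P(N ≥ n) = ρ^n = 0.5014^4 = 0.063213

Final: 0.063213


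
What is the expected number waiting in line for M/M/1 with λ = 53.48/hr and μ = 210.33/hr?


ρ = 53.48/210.33 = 0.2543
Lq = ρ²/(1−ρ) = 0.06465/0.7457 = 0.08670

Final: 0.08670


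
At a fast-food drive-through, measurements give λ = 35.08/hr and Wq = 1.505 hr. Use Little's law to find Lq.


Lq = λWq = 35.08·1.505 = 52.7954

Final: 52.7954


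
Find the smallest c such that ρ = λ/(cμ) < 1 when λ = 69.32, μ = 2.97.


Stability requires cμ > λ ⇔ c > λ/μ.
λ/μ = 69.32/2.97 = 23.3401
Minimum integer c = ⌊23.3401⌋ + 1 = 24
Check: 24·2.97 = 71.28 > 69.32, while 23·2.97 = 68.31 ≤ 69.32

Final: 24 servers


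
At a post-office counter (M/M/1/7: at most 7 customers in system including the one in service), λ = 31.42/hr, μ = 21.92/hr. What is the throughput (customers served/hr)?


ρ = 1.4334; P_K = (1−ρ)ρ^7/(1−ρ^8) = 0.320330
λ_eff = λ(1 − P_K) = 31.42·(1 − 0.320330) = 31.42·0.679670 = 21.3552 /hr

Final: 21.3552 /hr


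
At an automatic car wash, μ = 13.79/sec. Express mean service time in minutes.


Mean service time = 1/μ = 1/13.79 second = 0.07252 second
In minutes: 0.07252 × 0.0166667 = 0.001209 min

Final: 0.001209 min


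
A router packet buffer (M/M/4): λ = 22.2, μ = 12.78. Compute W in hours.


a = 1.7371; ρ = 0.4343; P₀ = 0.172710
Lq = P₀·a^c·ρ/(c!(1−ρ)²) = 0.08891
Wq = Lq/λ = 0.08891/22.2 = 0.004005 hr
W = Wq + 1/μ = 0.004005 + 0.07825 = 0.08225 hr

Final: 0.08225 hr


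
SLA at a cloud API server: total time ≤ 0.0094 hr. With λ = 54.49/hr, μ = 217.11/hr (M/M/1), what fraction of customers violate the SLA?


W ~ Exponential(μ−λ) for M/M/1.
μ − λ = 217.11 − 54.49 = 162.6200
P(W > t) = e^{−(μ−λ)t} = e^{−1.5286} = 0.216833

Final: 0.216833


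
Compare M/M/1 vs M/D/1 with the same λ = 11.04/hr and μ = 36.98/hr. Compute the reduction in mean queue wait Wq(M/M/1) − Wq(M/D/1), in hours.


ρ = 11.04/36.98 = 0.2985
Wq(M/M/1) = ρ/(μ−λ) = 0.2985/25.94 = 0.01151 hr
Wq(M/D/1) = ρ/(2(μ−λ)) = 0.005754 hr
Savings = 0.01151 − 0.005754 = 0.005754 hr

Final: 0.005754 hr


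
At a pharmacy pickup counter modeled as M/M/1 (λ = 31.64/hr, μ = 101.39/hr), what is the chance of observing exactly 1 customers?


ρ = 31.64/101.39 = 0.3121
P_n = (1−ρ)·ρ^n = (1 − 0.3121)·0.3121^1 = 0.6879·0.312062 = 0.214679

Final: 0.214679


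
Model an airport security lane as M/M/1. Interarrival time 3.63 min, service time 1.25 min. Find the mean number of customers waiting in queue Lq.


λ = 60/3.63 = 16.5289 /hr
μ = 60/1.25 = 48.0000 /hr
ρ = λ/μ = 16.5289/48.0000 = 0.3444
Lq = ρ²/(1−ρ) = 0.1186/0.6556 = 0.1809

Final: 0.1809


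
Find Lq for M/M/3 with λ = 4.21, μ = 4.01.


a = λ/μ = 1.0499; ρ = a/3 = 0.3500
P₀ = 0.345102
Lq = P₀·a^c·ρ / (c!·(1−ρ)²) = 0.345102·1.15721·0.3500/(6·0.42255)
= 0.05512

Final: 0.05512


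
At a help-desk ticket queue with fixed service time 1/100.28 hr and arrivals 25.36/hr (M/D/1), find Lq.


ρ = 25.36/100.28 = 0.2529
M/D/1: Lq = ρ²/(2(1−ρ)) = 0.06395/(2·0.7471) = 0.04280

Final: 0.04280


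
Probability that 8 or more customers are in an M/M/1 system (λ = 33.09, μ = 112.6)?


ρ = 33.09/112.6 = 0.2939
P(N ≥ n) = ρ^n = 0.2939^8 = 0.00005562

Final: 0.00005562


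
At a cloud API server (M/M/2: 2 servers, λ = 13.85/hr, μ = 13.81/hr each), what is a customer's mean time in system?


a = 1.0029; ρ = 0.5014; P₀ = 0.332047
Lq = P₀·a^c·ρ/(c!(1−ρ)²) = 0.33689
Wq = Lq/λ = 0.33689/13.85 = 0.02432 hr
W = Wq + 1/μ = 0.02432 + 0.07241 = 0.09674 hr

Final: 0.09674 hr


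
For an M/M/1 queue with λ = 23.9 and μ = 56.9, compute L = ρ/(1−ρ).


ρ = λ/μ = 23.9/56.9 = 0.4200
L = ρ/(1−ρ) = 0.4200/(1 − 0.4200) = 0.4200/0.5800 = 0.7242

Final: 0.7242


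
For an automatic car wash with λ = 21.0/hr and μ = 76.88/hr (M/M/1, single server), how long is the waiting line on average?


ρ = 21.0/76.88 = 0.2732
Lq = ρ²/(1−ρ) = 0.07461/0.7268 = 0.1027

Final: 0.1027


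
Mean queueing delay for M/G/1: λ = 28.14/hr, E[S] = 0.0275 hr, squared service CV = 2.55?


ρ = λ·E[S] = 28.14·0.0275 = 0.7739
E[S²] = E[S]²(1+C_s²) = 0.0275²·(1+2.55) = 0.002685
Wq = λ·E[S²]/(2(1−ρ)) = 28.14·0.002685/(2·0.2261) = 0.16703 hr

Final: 0.16703 hr


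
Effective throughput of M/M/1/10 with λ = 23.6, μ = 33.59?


ρ = 0.7026; P_K = (1−ρ)ρ^10/(1−ρ^11) = 0.008900
λ_eff = λ(1 − P_K) = 23.6·(1 − 0.008900) = 23.6·0.991100 = 23.3899 /hr

Final: 23.3899 /hr


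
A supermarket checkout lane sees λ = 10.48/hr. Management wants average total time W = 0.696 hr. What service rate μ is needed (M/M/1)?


W = 1/(μ−λ) ⇒ μ − λ = 1/W = 1/0.696 = 1.4368
μ = λ + 1/W = 10.48 + 1.4368 = 11.9168 per hr

Final: 11.9168 /hr


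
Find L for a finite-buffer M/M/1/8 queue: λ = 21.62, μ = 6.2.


ρ = 21.62/6.2 = 3.4871
L = ρ[1 − (K+1)ρ^K + Kρ^(K+1)] / [(1−ρ)(1−ρ^(K+1))]
Numerator: 3.4871·(1 − 9·21863.113076 + 8·76238.791080) = 1440670.706933
Denominator: (-2.4871)·(-76237.791080) = 189610.764268
L = 1440670.706933/189610.764268 = 7.5980

Final: 7.5980


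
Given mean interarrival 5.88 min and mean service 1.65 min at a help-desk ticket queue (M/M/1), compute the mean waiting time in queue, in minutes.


λ = 60/5.88 = 10.2041 /hr
μ = 60/1.65 = 36.3636 /hr
ρ = λ/μ = 10.2041/36.3636 = 0.2806
Wq = ρ/(μ−λ) = 0.2806/(36.3636−10.2041) = 0.01073 hr
In minutes: 0.01073·60 = 0.6436 min

Final: 0.6436 min


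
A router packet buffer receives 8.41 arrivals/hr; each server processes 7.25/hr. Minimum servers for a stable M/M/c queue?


Stability requires cμ > λ ⇔ c > λ/μ.
λ/μ = 8.41/7.25 = 1.1600
Minimum integer c = ⌊1.1600⌋ + 1 = 2
Check: 2·7.25 = 14.50 > 8.41, while 1·7.25 = 7.25 ≤ 8.41

Final: 2 servers


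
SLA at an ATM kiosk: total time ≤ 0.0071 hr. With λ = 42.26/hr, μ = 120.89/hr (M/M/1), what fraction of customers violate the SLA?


W ~ Exponential(μ−λ) for M/M/1.
μ − λ = 120.89 − 42.26 = 78.6300
P(W > t) = e^{−(μ−λ)t} = e^{−0.5583} = 0.572196

Final: 0.572196


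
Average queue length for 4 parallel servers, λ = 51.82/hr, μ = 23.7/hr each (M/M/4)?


a = λ/μ = 2.1865; ρ = a/4 = 0.5466
P₀ = 0.106162
Lq = P₀·a^c·ρ / (c!·(1−ρ)²) = 0.106162·22.85579·0.5466/(24·0.20555)
= 0.26886

Final: 0.26886


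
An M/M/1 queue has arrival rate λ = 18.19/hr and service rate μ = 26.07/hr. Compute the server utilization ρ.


ρ = λ/μ = 18.19/26.07 = 0.6977

Final: 0.6977


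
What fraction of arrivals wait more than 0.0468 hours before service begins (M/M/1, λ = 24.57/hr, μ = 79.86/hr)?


ρ = 24.57/79.86 = 0.3077
P(Wq > t) = ρ·e^{−(μ−λ)t} = 0.3077·e^{−2.5876}
= 0.3077·0.075202 = 0.023137

Final: 0.023137


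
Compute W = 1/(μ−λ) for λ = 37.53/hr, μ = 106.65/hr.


W = 1/(μ−λ) = 1/(106.65 − 37.53) = 1/69.12 = 0.01447 hr

Final: 0.01447 hr


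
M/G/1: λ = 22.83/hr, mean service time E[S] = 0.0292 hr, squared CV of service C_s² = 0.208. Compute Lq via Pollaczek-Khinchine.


ρ = λ·E[S] = 22.83·0.0292 = 0.6666
Lq = ρ²(1+C_s²)/(2(1−ρ)) = 0.4444·(1+0.208)/(2·0.3334)
= 0.4444·1.2080/0.6667 = 0.80519

Final: 0.80519


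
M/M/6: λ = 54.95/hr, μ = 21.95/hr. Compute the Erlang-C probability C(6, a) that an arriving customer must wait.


a = λ/μ = 2.5034; ρ = a/6 = 0.4172
P₀ = 0.081338 (from M/M/c formula)
C(c,a) = [a^c/(c!(1−ρ))]·P₀ = [246.14954/(720·0.5828)]·0.081338
= 0.58664·0.081338 = 0.047716

Final: 0.047716


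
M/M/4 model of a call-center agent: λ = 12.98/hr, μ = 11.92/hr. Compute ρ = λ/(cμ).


ρ = λ/(cμ) = 12.98/(4·11.92) = 12.98/47.68 = 0.2722

Final: 0.2722


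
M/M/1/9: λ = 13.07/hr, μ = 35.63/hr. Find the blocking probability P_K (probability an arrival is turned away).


ρ = λ/μ = 13.07/35.63 = 0.3668
P_K = (1−ρ)ρ^K/(1−ρ^(K+1)) = (0.6332·0.0001203)/(1 − 0.00004412)
= 0.00007615/0.999956 = 0.00007615

Final: 0.00007615


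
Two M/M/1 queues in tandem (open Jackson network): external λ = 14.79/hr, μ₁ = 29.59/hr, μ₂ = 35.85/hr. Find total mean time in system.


Each node sees arrival rate λ = 14.79/hr (tandem ⇒ throughput preserved).
W₁ = 1/(μ₁−λ) = 1/(29.59−14.79) = 0.06757 hr
W₂ = 1/(μ₂−λ) = 1/(35.85−14.79) = 0.04748 hr
W_total = W₁ + W₂ = 0.06757 + 0.04748 = 0.11505 hr

Final: 0.11505 hr


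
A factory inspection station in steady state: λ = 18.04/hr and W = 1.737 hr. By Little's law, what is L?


L = λW = 18.04·1.737 = 31.3355

Final: 31.3355


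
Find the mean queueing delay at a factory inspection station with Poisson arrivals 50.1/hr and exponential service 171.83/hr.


ρ = 50.1/171.83 = 0.2916
Wq = ρ/(μ−λ) = 0.2916/(171.83 − 50.1) = 0.2916/121.73 = 0.002395 hr

Final: 0.002395 hr


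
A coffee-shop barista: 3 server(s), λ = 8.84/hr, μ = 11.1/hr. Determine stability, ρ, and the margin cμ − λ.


Total capacity cμ = 3·11.1 = 33.30/hr
ρ = λ/(cμ) = 8.84/33.30 = 0.2655
Stable ⇔ ρ < 1: YES
Spare capacity = cμ − λ = 33.30 − 8.84 = 24.46/hr

Final: ρ = 0.2655; stable; margin = 24.46/hr


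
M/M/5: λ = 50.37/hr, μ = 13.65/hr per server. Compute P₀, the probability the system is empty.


a = λ/μ = 50.37/13.65 = 3.6901; ρ = a/c = 0.7380
Σ_{k=0}^{4} a^k/k! (terms k=0..4) = 1.00000 + 3.69011 + 6.80846 + 8.37465 + 7.72584 = 27.59906
Tail: a^5/(5!(1−ρ)) = 684.22115/(120·0.2620) = 21.76459
P₀ = 1/(27.59906 + 21.76459) = 1/49.36364 = 0.020258

Final: 0.020258


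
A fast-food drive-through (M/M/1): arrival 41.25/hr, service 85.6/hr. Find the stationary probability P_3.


ρ = 41.25/85.6 = 0.4819
P_n = (1−ρ)·ρ^n = (1 − 0.4819)·0.4819^3 = 0.5181·0.111905 = 0.057979

Final: 0.057979


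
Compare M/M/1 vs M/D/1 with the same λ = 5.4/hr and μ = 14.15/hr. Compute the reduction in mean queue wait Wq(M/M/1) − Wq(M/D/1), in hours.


ρ = 5.4/14.15 = 0.3816
Wq(M/M/1) = ρ/(μ−λ) = 0.3816/8.75 = 0.04361 hr
Wq(M/D/1) = ρ/(2(μ−λ)) = 0.02181 hr
Savings = 0.04361 − 0.02181 = 0.02181 hr

Final: 0.02181 hr


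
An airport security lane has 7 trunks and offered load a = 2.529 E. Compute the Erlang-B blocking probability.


B(c,a) = (a^c/c!) / Σ_{k=0}^{c} a^k/k!
a^7/7! = 0.131284
Σ terms (k=0..7): 1.00000 + 2.52900 + 3.19792 + 2.69585 + 1.70445 + 0.86211 + 0.36338 + 0.13128 = 12.483991
B = 0.131284/12.483991 = 0.010516

Final: 0.010516


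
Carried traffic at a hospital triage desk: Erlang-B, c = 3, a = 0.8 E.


B(3,0.8) = 0.038694 (Erlang-B)
Carried load = a(1 − B) = 0.8·(1 − 0.038694) = 0.8·0.961306 = 0.7690 E

Final: 0.7690 Erlangs


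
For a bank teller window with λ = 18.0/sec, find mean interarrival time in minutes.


Mean interarrival time = 1/λ = 1/18.0 second = 0.05556 second
In minutes: 0.05556 × 0.0166667 = 0.0009259 min

Final: 0.0009259 min


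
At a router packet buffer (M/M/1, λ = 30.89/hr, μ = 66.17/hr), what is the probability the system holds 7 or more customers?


ρ = 30.89/66.17 = 0.4668
P(N ≥ n) = ρ^n = 0.4668^7 = 0.004832

Final: 0.004832


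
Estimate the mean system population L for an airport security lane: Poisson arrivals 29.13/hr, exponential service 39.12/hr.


ρ = λ/μ = 29.13/39.12 = 0.7446
L = ρ/(1−ρ) = 0.7446/(1 − 0.7446) = 0.7446/0.2554 = 2.9159

Final: 2.9159


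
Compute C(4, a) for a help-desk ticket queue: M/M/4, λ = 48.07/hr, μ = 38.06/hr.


a = λ/μ = 1.2630; ρ = a/4 = 0.3158
P₀ = 0.281584 (from M/M/c formula)
C(c,a) = [a^c/(c!(1−ρ))]·P₀ = [2.54461/(24·0.6842)]·0.281584
= 0.15495·0.281584 = 0.043632

Final: 0.043632


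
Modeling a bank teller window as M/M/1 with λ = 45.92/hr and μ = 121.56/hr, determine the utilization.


ρ = λ/μ = 45.92/121.56 = 0.3778

Final: 0.3778


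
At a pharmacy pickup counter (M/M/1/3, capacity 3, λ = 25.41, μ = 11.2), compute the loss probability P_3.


ρ = λ/μ = 25.41/11.2 = 2.2688
P_K = (1−ρ)ρ^K/(1−ρ^(K+1)) = (-1.2688·11.677770)/(1 − 26.493941)
= -14.816171/-25.493941 = 0.581164

Final: 0.581164


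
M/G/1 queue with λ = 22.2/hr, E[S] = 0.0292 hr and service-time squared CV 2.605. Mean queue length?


ρ = λ·E[S] = 22.2·0.0292 = 0.6482
Lq = ρ²(1+C_s²)/(2(1−ρ)) = 0.4202·(1+2.605)/(2·0.3518)
= 0.4202·3.6050/0.7035 = 2.15328

Final: 2.15328


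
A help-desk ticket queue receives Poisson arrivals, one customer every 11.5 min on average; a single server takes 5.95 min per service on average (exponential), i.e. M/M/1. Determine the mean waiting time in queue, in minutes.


λ = 60/11.5 = 5.2174 /hr
μ = 60/5.95 = 10.0840 /hr
ρ = λ/μ = 5.2174/10.0840 = 0.5174
Wq = ρ/(μ−λ) = 0.5174/(10.0840−5.2174) = 0.10631 hr
In minutes: 0.10631·60 = 6.379 min

Final: 6.379 min


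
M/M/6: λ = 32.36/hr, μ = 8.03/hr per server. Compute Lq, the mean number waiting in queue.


a = λ/μ = 4.0299; ρ = a/6 = 0.6716
P₀ = 0.016124
Lq = P₀·a^c·ρ / (c!·(1−ρ)²) = 0.016124·4283.09597·0.6716/(720·0.10782)
= 0.59752

Final: 0.59752


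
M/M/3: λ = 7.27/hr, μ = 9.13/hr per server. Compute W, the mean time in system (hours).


a = 0.7963; ρ = 0.2654; P₀ = 0.448862
Lq = P₀·a^c·ρ/(c!(1−ρ)²) = 0.01858
Wq = Lq/λ = 0.01858/7.27 = 0.002556 hr
W = Wq + 1/μ = 0.002556 + 0.10953 = 0.11208 hr

Final: 0.11208 hr


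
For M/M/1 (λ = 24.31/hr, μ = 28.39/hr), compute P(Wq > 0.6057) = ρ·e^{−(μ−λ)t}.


ρ = 24.31/28.39 = 0.8563
P(Wq > t) = ρ·e^{−(μ−λ)t} = 0.8563·e^{−2.4713}
= 0.8563·0.084479 = 0.072338

Final: 0.072338


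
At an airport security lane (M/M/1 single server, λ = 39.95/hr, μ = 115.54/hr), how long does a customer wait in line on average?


ρ = 39.95/115.54 = 0.3458
Wq = ρ/(μ−λ) = 0.3458/(115.54 − 39.95) = 0.3458/75.59 = 0.004574 hr

Final: 0.004574 hr


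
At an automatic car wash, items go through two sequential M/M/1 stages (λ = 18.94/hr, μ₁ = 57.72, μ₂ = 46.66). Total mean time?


Each node sees arrival rate λ = 18.94/hr (tandem ⇒ throughput preserved).
W₁ = 1/(μ₁−λ) = 1/(57.72−18.94) = 0.02579 hr
W₂ = 1/(μ₂−λ) = 1/(46.66−18.94) = 0.03608 hr
W_total = W₁ + W₂ = 0.02579 + 0.03608 = 0.06186 hr

Final: 0.06186 hr


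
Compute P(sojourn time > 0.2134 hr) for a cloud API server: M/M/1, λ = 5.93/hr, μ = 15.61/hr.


W ~ Exponential(μ−λ) for M/M/1.
μ − λ = 15.61 − 5.93 = 9.6800
P(W > t) = e^{−(μ−λ)t} = e^{−2.0657} = 0.126728

Final: 0.126728


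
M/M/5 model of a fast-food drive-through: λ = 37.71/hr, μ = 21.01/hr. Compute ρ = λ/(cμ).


ρ = λ/(cμ) = 37.71/(5·21.01) = 37.71/105.05 = 0.3590

Final: 0.3590


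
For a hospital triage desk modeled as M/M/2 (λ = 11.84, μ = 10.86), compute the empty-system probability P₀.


a = λ/μ = 11.84/10.86 = 1.0902; ρ = a/c = 0.5451
Σ_{k=0}^{1} a^k/k! (terms k=0..1) = 1.00000 + 1.09024 = 2.09024
Tail: a^2/(2!(1−ρ)) = 1.18862/(2·0.4549) = 1.30652
P₀ = 1/(2.09024 + 1.30652) = 1/3.39676 = 0.294398

Final: 0.294398


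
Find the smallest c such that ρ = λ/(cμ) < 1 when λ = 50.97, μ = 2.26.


Stability requires cμ > λ ⇔ c > λ/μ.
λ/μ = 50.97/2.26 = 22.5531
Minimum integer c = ⌊22.5531⌋ + 1 = 23
Check: 23·2.26 = 51.98 > 50.97, while 22·2.26 = 49.72 ≤ 50.97

Final: 23 servers


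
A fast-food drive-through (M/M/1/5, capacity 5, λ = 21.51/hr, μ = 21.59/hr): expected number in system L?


ρ = 21.51/21.59 = 0.9963
L = ρ[1 − (K+1)ρ^K + Kρ^(K+1)] / [(1−ρ)(1−ρ^(K+1))]
Numerator: 0.9963·(1 − 6·0.981610 + 5·0.977972) = 0.0002032
Denominator: (0.003705)·(0.022028) = 0.00008162
L = 0.0002032/0.00008162 = 2.4892

Final: 2.4892


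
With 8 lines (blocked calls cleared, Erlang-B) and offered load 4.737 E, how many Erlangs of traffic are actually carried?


B(8,4.737) = 0.058153 (Erlang-B)
Carried load = a(1 − B) = 4.737·(1 − 0.058153) = 4.737·0.941847 = 4.4615 E

Final: 4.4615 Erlangs


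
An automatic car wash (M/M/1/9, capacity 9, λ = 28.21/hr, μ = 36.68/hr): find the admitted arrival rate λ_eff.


ρ = 0.7691; P_K = (1−ρ)ρ^9/(1−ρ^10) = 0.023435
λ_eff = λ(1 − P_K) = 28.21·(1 − 0.023435) = 28.21·0.976565 = 27.5489 /hr

Final: 27.5489 /hr


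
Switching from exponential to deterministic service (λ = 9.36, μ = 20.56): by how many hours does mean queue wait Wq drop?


ρ = 9.36/20.56 = 0.4553
Wq(M/M/1) = ρ/(μ−λ) = 0.4553/11.20 = 0.04065 hr
Wq(M/D/1) = ρ/(2(μ−λ)) = 0.02032 hr
Savings = 0.04065 − 0.02032 = 0.02032 hr

Final: 0.02032 hr


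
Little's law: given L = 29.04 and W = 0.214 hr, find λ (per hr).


λ = L/W = 29.04/0.214 = 135.7009 /hr

Final: 135.7009 /hr


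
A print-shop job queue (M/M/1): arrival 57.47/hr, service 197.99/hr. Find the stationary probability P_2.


ρ = 57.47/197.99 = 0.2903
P_n = (1−ρ)·ρ^n = (1 − 0.2903)·0.2903^2 = 0.7097·0.084255 = 0.059799

Final: 0.059799


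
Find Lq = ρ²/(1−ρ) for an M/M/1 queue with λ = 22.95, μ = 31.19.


ρ = 22.95/31.19 = 0.7358
Lq = ρ²/(1−ρ) = 0.5414/0.2642 = 2.0494

Final: 2.0494


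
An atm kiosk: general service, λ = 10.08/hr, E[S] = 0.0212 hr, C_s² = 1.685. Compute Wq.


ρ = λ·E[S] = 10.08·0.0212 = 0.2137
E[S²] = E[S]²(1+C_s²) = 0.0212²·(1+1.685) = 0.001207
Wq = λ·E[S²]/(2(1−ρ)) = 10.08·0.001207/(2·0.7863) = 0.007735 hr

Final: 0.007735 hr


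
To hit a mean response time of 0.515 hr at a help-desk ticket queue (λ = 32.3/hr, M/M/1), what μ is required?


W = 1/(μ−λ) ⇒ μ − λ = 1/W = 1/0.515 = 1.9417
μ = λ + 1/W = 32.3 + 1.9417 = 34.2417 per hr

Final: 34.2417 /hr


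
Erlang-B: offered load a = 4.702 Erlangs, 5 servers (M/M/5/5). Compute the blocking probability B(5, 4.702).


B(c,a) = (a^c/c!) / Σ_{k=0}^{c} a^k/k!
a^5/5! = 19.152783
Σ terms (k=0..5): 1.00000 + 4.70200 + 11.05440 + 17.32593 + 20.36663 + 19.15278 = 73.601751
B = 19.152783/73.601751 = 0.260222

Final: 0.260222


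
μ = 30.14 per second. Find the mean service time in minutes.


Mean service time = 1/μ = 1/30.14 second = 0.03318 second
In minutes: 0.03318 × 0.0166667 = 0.0005530 min

Final: 0.0005530 min


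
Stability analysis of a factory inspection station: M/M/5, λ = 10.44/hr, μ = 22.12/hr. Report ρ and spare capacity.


Total capacity cμ = 5·22.12 = 110.60/hr
ρ = λ/(cμ) = 10.44/110.60 = 0.09439
Stable ⇔ ρ < 1: YES
Spare capacity = cμ − λ = 110.60 − 10.44 = 100.16/hr

Final: ρ = 0.09439; stable; margin = 100.16/hr


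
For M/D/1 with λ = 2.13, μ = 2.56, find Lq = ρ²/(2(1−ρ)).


ρ = 2.13/2.56 = 0.8320
M/D/1: Lq = ρ²/(2(1−ρ)) = 0.6923/(2·0.1680) = 2.06073

Final: 2.06073


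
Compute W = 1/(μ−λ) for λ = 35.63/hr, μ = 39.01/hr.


W = 1/(μ−λ) = 1/(39.01 − 35.63) = 1/3.38 = 0.2959 hr

Final: 0.2959 hr


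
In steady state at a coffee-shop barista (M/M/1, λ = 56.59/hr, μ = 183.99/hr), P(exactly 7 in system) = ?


ρ = 56.59/183.99 = 0.3076
P_n = (1−ρ)·ρ^n = (1 − 0.3076)·0.3076^7 = 0.6924·0.0002604 = 0.0001803

Final: 0.0001803


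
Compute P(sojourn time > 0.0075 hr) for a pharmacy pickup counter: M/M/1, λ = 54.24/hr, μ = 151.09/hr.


W ~ Exponential(μ−λ) for M/M/1.
μ − λ = 151.09 − 54.24 = 96.8500
P(W > t) = e^{−(μ−λ)t} = e^{−0.7264} = 0.483659

Final: 0.483659


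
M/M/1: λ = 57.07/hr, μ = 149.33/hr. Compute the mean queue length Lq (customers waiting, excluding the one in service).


ρ = 57.07/149.33 = 0.3822
Lq = ρ²/(1−ρ) = 0.1461/0.6178 = 0.2364

Final: 0.2364


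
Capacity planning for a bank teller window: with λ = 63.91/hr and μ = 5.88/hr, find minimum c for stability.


Stability requires cμ > λ ⇔ c > λ/μ.
λ/μ = 63.91/5.88 = 10.8690
Minimum integer c = ⌊10.8690⌋ + 1 = 11
Check: 11·5.88 = 64.68 > 63.91, while 10·5.88 = 58.80 ≤ 63.91

Final: 11 servers


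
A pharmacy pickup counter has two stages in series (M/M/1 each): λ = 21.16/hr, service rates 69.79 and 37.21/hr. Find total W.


Each node sees arrival rate λ = 21.16/hr (tandem ⇒ throughput preserved).
W₁ = 1/(μ₁−λ) = 1/(69.79−21.16) = 0.02056 hr
W₂ = 1/(μ₂−λ) = 1/(37.21−21.16) = 0.06231 hr
W_total = W₁ + W₂ = 0.02056 + 0.06231 = 0.08287 hr

Final: 0.08287 hr


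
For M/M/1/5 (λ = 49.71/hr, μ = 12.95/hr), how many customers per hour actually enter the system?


ρ = 3.8386; P_K = (1−ρ)ρ^5/(1−ρ^6) = 0.739720
λ_eff = λ(1 − P_K) = 49.71·(1 − 0.739720) = 49.71·0.260280 = 12.9385 /hr

Final: 12.9385 /hr


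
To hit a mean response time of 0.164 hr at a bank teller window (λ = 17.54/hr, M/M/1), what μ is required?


W = 1/(μ−λ) ⇒ μ − λ = 1/W = 1/0.164 = 6.0976
μ = λ + 1/W = 17.54 + 6.0976 = 23.6376 per hr

Final: 23.6376 /hr


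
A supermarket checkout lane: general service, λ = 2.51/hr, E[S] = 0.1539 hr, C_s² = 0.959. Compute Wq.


ρ = λ·E[S] = 2.51·0.1539 = 0.3863
E[S²] = E[S]²(1+C_s²) = 0.1539²·(1+0.959) = 0.046399
Wq = λ·E[S²]/(2(1−ρ)) = 2.51·0.046399/(2·0.6137) = 0.09488 hr

Final: 0.09488 hr


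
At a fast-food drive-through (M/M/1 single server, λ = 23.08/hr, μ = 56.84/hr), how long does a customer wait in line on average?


ρ = 23.08/56.84 = 0.4061
Wq = ρ/(μ−λ) = 0.4061/(56.84 − 23.08) = 0.4061/33.76 = 0.01203 hr

Final: 0.01203 hr


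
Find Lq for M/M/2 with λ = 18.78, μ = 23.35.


a = λ/μ = 0.8043; ρ = a/2 = 0.4021
P₀ = 0.426390
Lq = P₀·a^c·ρ / (c!·(1−ρ)²) = 0.426390·0.64687·0.4021/(2·0.35743)
= 0.15516

Final: 0.15516


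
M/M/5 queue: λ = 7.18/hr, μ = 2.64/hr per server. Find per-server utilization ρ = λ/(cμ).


ρ = λ/(cμ) = 7.18/(5·2.64) = 7.18/13.20 = 0.5439

Final: 0.5439


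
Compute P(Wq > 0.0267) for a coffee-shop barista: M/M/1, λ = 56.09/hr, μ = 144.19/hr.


ρ = 56.09/144.19 = 0.3890
P(Wq > t) = ρ·e^{−(μ−λ)t} = 0.3890·e^{−2.3523}
= 0.3890·0.095153 = 0.037015

Final: 0.037015


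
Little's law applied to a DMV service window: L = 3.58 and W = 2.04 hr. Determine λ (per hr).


λ = L/W = 3.58/2.04 = 1.7549 /hr

Final: 1.7549 /hr


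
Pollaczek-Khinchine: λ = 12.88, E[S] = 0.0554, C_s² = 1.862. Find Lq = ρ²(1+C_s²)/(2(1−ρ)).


ρ = λ·E[S] = 12.88·0.0554 = 0.7136
Lq = ρ²(1+C_s²)/(2(1−ρ)) = 0.5092·(1+1.862)/(2·0.2864)
= 0.5092·2.8620/0.5729 = 2.54358

Final: 2.54358


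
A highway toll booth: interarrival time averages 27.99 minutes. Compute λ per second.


λ = 1/(interarrival time) in consistent units.
1 second = 0.0166667 min, so λ = 0.0166667/27.99 = 0.0005955 per second

Final: 0.0005955 /sec


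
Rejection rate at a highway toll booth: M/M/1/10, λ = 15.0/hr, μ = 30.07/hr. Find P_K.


ρ = λ/μ = 15.0/30.07 = 0.4988
P_K = (1−ρ)ρ^K/(1−ρ^(K+1)) = (0.5012·0.0009541)/(1 − 0.0004759)
= 0.0004781/0.999524 = 0.0004784

Final: 0.0004784


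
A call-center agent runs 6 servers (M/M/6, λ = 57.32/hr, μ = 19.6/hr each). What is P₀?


a = λ/μ = 57.32/19.6 = 2.9245; ρ = a/c = 0.4874
Σ_{k=0}^{5} a^k/k! (terms k=0..5) = 1.00000 + 2.92449 + 4.27632 + 4.16869 + 3.04782 + 1.78266 = 17.19998
Tail: a^6/(6!(1−ρ)) = 625.60565/(720·0.5126) = 1.69513
P₀ = 1/(17.19998 + 1.69513) = 1/18.89510 = 0.052924

Final: 0.052924


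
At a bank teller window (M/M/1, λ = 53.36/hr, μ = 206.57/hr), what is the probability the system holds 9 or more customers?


ρ = 53.36/206.57 = 0.2583
P(N ≥ n) = ρ^n = 0.2583^9 = 0.000005121

Final: 0.000005121


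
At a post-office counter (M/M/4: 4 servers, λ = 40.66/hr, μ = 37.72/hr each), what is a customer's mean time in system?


a = 1.0779; ρ = 0.2695; P₀ = 0.339595
Lq = P₀·a^c·ρ/(c!(1−ρ)²) = 0.009647
Wq = Lq/λ = 0.009647/40.66 = 0.0002373 hr
W = Wq + 1/μ = 0.0002373 + 0.02651 = 0.02675 hr

Final: 0.02675 hr


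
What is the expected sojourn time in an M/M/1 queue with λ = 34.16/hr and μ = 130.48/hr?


W = 1/(μ−λ) = 1/(130.48 − 34.16) = 1/96.32 = 0.01038 hr

Final: 0.01038 hr


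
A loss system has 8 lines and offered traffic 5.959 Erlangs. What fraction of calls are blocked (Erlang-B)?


B(c,a) = (a^c/c!) / Σ_{k=0}^{c} a^k/k!
a^8/8! = 39.433612
Σ terms (k=0..8): 1.00000 + 5.95900 + 17.75484 + 35.26703 + 52.53906 + 62.61605 + 62.18818 + 52.93991 + 39.43361 = 329.697677
B = 39.433612/329.697677 = 0.119605

Final: 0.119605


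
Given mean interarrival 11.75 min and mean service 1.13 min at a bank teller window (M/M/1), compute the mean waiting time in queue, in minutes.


λ = 60/11.75 = 5.1064 /hr
μ = 60/1.13 = 53.0973 /hr
ρ = λ/μ = 5.1064/53.0973 = 0.09617
Wq = ρ/(μ−λ) = 0.09617/(53.0973−5.1064) = 0.002004 hr
In minutes: 0.002004·60 = 0.1202 min

Final: 0.1202 min


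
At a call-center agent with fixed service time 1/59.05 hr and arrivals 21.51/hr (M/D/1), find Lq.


ρ = 21.51/59.05 = 0.3643
M/D/1: Lq = ρ²/(2(1−ρ)) = 0.1327/(2·0.6357) = 0.10436

Final: 0.10436


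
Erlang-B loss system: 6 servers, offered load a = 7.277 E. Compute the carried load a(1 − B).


B(6,7.277) = 0.348317 (Erlang-B)
Carried load = a(1 − B) = 7.277·(1 − 0.348317) = 7.277·0.651683 = 4.7423 E

Final: 4.7423 Erlangs


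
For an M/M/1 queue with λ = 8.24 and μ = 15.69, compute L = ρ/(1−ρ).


ρ = λ/μ = 8.24/15.69 = 0.5252
L = ρ/(1−ρ) = 0.5252/(1 − 0.5252) = 0.5252/0.4748 = 1.1060

Final: 1.1060


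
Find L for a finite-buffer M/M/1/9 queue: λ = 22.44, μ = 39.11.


ρ = 22.44/39.11 = 0.5738
L = ρ[1 − (K+1)ρ^K + Kρ^(K+1)] / [(1−ρ)(1−ρ^(K+1))]
Numerator: 0.5738·(1 − 10·0.006739 + 9·0.003867) = 0.555066
Denominator: (0.4262)·(0.996133) = 0.424586
L = 0.555066/0.424586 = 1.3073

Final: 1.3073


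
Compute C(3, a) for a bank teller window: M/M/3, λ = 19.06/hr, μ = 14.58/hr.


a = λ/μ = 1.3073; ρ = a/3 = 0.4358
P₀ = 0.261667 (from M/M/c formula)
C(c,a) = [a^c/(c!(1−ρ))]·P₀ = [2.23407/(6·0.5642)]·0.261667
= 0.65990·0.261667 = 0.172674

Final: 0.172674


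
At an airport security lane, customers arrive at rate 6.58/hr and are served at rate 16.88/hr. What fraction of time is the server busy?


ρ = λ/μ = 6.58/16.88 = 0.3898

Final: 0.3898


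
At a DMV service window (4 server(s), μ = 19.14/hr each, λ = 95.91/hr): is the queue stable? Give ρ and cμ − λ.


Total capacity cμ = 4·19.14 = 76.56/hr
ρ = λ/(cμ) = 95.91/76.56 = 1.2527
Stable ⇔ ρ < 1: NO
Spare capacity = cμ − λ = 76.56 − 95.91 = -19.35/hr

Final: ρ = 1.2527; unstable; margin = -19.35/hr
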